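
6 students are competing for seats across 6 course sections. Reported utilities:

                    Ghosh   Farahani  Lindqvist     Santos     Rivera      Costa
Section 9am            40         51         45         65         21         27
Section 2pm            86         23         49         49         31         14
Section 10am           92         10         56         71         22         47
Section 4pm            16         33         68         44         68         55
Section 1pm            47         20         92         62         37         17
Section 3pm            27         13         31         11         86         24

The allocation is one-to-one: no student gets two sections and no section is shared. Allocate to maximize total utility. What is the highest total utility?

Optimal: Ghosh→Section 2pm (86 points), Farahani→Section 9am (51 points), Lindqvist→Section 1pm (92 points), Santos→Section 10am (71 points), Rivera→Section 3pm (86 points), Costa→Section 4pm (55 points) — total 86+51+92+71+86+55 = 441 points.
Column-greedy (each section in turn goes to its best remaining student) gives 319 points, worse by 122.
Next-best assignment: Ghosh→Section 10am, Farahani→Section 9am, Lindqvist→Section 1pm, Santos→Section 2pm, Rivera→Section 3pm, Costa→Section 4pm = 425 points.
Swapping Farahani↔Ghosh (Farahani→Section 2pm 23 points, Ghosh→Section 9am 40 points) loses 74.
No other one-to-one assignment exceeds 441 points.

Maximum total: 441 points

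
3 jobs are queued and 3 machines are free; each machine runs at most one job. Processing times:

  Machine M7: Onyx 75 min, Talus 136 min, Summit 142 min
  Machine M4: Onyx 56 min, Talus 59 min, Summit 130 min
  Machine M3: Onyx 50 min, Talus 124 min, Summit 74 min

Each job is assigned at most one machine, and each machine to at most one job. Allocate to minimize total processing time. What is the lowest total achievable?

Treat this as an assignment problem: match each job to one machine.
Optimal: Onyx→Machine M7 (75 min), Talus→Machine M4 (59 min), Summit→Machine M3 (74 min) — total 75+59+74 = 208 min.
Row-greedy (each job in turn takes its cheapest remaining machine) gives 251 min, worse by 43.
Next-best assignment: Onyx→Machine M3, Talus→Machine M4, Summit→Machine M7 = 251 min.
No other one-to-one assignment undercuts 208 min.

Minimum total: 208 min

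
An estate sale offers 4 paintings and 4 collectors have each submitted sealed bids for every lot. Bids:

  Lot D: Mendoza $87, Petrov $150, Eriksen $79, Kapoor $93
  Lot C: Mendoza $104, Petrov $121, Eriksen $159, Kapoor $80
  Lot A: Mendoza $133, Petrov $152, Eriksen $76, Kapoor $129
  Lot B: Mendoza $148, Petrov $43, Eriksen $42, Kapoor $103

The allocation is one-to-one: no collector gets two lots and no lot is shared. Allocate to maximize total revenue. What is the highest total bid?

Maximum total: $586

This is the linear assignment problem.
Optimal: Mendoza→Lot B ($148), Petrov→Lot D ($150), Eriksen→Lot C ($159), Kapoor→Lot A ($129) — total 148+150+159+129 = $586.
Row-greedy (each collector in turn takes its best remaining lot) gives $552, worse by 34.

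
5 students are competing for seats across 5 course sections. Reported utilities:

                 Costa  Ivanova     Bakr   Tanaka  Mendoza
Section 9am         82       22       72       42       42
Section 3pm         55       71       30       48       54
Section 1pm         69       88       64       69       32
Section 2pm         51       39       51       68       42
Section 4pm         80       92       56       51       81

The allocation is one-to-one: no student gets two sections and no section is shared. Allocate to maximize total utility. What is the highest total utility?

Maximum total: 366 points

This is a one-to-one assignment (maximum-weight bipartite matching).
Optimal: Costa→Section 9am (82 points), Ivanova→Section 3pm (71 points), Bakr→Section 1pm (64 points), Tanaka→Section 2pm (68 points), Mendoza→Section 4pm (81 points) — total 82+71+64+68+81 = 366 points.
Row-greedy (each student in turn takes its best remaining section) gives 360 points, worse by 6.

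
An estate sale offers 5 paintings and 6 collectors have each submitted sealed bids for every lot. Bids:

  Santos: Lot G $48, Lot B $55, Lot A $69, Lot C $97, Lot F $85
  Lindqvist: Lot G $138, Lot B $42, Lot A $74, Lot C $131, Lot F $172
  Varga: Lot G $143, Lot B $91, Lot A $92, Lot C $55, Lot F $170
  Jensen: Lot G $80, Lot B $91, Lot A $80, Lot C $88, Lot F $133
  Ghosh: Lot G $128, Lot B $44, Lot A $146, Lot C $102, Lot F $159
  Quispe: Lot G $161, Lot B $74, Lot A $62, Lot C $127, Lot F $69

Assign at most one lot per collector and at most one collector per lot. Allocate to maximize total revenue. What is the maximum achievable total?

Max total: $699

This is a one-to-one assignment (maximum-weight bipartite matching).
Optimal: Quispe→Lot G ($161), Jensen→Lot B ($91), Ghosh→Lot A ($146), Lindqvist→Lot C ($131), Varga→Lot F ($170) — total 161+91+146+131+170 = $699.
Column-greedy (each lot in turn goes to its best remaining collector) gives $662, worse by 37.
Checked against all permutations: $699 is optimal.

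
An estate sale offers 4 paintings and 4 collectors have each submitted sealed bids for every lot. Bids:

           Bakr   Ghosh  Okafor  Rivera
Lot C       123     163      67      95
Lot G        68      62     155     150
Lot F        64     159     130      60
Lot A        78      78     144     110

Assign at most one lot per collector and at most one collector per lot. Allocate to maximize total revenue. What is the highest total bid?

Treat this as an assignment problem: match each collector to one lot.
Optimal: Bakr→Lot C ($123), Ghosh→Lot F ($159), Okafor→Lot A ($144), Rivera→Lot G ($150) — total 123+159+144+150 = $576.
Max-entry greedy (repeatedly take the single best remaining cell) gives $492, worse by 84.
Next-best assignment: Bakr→Lot C, Ghosh→Lot F, Okafor→Lot G, Rivera→Lot A = $547.
No other one-to-one assignment exceeds $576.

Maximum total: $576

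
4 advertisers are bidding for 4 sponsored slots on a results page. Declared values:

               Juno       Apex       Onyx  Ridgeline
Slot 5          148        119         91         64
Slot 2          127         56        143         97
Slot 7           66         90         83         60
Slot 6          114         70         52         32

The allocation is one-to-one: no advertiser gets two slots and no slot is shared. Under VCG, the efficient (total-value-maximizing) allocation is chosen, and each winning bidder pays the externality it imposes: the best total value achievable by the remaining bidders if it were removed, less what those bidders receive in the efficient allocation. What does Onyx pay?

Onyx pays $42.

Efficient allocation: Juno→Slot 6 ($114), Apex→Slot 5 ($119), Onyx→Slot 2 ($143), Ridgeline→Slot 7 ($60); total welfare W = $436.
Onyx receives Slot 2 at value $143, so the others get W − 143 = $293.
Without Onyx: best allocation of the remaining 3 bidders over all 4 slots is Juno→Slot 5 ($148), Apex→Slot 7 ($90), Ridgeline→Slot 2 ($97), total $335.
VCG payment = (others' best without Onyx) − (others' welfare with Onyx) = 335 − 293 = $42.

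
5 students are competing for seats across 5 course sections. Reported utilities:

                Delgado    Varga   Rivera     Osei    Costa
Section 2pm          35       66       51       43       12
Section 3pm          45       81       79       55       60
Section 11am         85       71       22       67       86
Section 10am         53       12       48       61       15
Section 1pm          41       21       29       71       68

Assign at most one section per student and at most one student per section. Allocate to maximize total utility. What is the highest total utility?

Treat this as an assignment problem: match each student to one section.
Optimal: Delgado→Section 11am (85 points), Varga→Section 2pm (66 points), Rivera→Section 3pm (79 points), Osei→Section 10am (61 points), Costa→Section 1pm (68 points) — total 85+66+79+61+68 = 359 points.
Checked against all permutations: 359 points is optimal.

Maximum total: 359 points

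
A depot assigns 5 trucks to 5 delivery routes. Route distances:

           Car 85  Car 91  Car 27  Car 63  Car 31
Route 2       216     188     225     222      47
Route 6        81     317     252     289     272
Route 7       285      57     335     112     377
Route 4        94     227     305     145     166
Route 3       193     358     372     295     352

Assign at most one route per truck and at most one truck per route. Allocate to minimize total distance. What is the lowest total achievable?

This is a one-to-one assignment (minimum-cost bipartite matching).
Optimal: Car 85→Route 3 (193 km), Car 91→Route 7 (57 km), Car 27→Route 6 (252 km), Car 63→Route 4 (145 km), Car 31→Route 2 (47 km) — total 193+57+252+145+47 = 694 km.
Column-greedy (each route in turn goes to its cheapest remaining truck) gives 702 km, worse by 8.
Next-best assignment: Car 85→Route 6, Car 91→Route 7, Car 27→Route 3, Car 63→Route 4, Car 31→Route 2 = 702 km.
Swapping Car 31↔Car 63 (Car 31→Route 4 166 km, Car 63→Route 2 222 km) adds 196.
Checked against all permutations: 694 km is optimal.

Min total: 694 km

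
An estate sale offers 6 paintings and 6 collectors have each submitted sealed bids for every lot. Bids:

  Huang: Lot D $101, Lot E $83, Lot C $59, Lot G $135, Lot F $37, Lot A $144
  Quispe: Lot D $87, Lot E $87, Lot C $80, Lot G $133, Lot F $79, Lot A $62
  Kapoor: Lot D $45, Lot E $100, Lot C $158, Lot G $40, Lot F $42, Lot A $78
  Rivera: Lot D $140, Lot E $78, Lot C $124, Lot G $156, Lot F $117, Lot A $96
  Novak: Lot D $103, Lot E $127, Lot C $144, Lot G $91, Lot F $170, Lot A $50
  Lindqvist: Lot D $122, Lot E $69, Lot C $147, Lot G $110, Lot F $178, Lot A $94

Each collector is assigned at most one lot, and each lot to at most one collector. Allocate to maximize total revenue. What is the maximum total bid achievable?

Max total: $880

Optimal: Huang→Lot A ($144), Quispe→Lot G ($133), Kapoor→Lot C ($158), Rivera→Lot D ($140), Novak→Lot E ($127), Lindqvist→Lot F ($178) — total 144+133+158+140+127+178 = $880.
Column-greedy (each lot in turn goes to its best remaining collector) gives $800, worse by 80.
Every other assignment is strictly worse.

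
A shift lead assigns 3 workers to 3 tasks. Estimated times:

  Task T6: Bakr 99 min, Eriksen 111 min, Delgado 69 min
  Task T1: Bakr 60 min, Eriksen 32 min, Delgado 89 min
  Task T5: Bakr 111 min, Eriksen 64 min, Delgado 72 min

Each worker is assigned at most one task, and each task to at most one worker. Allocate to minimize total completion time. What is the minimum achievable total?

Min total: 193 min

Treat this as an assignment problem: match each worker to one task.
Optimal: Bakr→Task T1 (60 min), Eriksen→Task T5 (64 min), Delgado→Task T6 (69 min) — total 60+64+69 = 193 min.
Column-greedy (each task in turn goes to its cheapest remaining worker) gives 212 min, worse by 19.
Next-best assignment: Bakr→Task T6, Eriksen→Task T1, Delgado→Task T5 = 203 min.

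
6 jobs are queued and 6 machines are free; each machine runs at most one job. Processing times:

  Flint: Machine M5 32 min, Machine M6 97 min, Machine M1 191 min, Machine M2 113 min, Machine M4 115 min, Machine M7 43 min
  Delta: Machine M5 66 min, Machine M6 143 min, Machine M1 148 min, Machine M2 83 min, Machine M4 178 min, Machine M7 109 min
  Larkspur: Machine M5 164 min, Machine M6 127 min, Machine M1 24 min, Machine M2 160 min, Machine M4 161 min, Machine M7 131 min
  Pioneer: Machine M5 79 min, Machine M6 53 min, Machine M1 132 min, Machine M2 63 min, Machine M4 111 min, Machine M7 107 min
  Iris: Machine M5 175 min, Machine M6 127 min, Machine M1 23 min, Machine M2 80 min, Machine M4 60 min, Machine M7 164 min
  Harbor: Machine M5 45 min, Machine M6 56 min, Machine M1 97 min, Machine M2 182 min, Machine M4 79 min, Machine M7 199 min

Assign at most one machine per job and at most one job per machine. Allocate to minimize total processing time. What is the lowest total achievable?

This is the linear assignment problem.
Optimal: Flint→Machine M7 (43 min), Delta→Machine M2 (83 min), Larkspur→Machine M1 (24 min), Pioneer→Machine M6 (53 min), Iris→Machine M4 (60 min), Harbor→Machine M5 (45 min) — total 43+83+24+53+60+45 = 308 min.
Row-greedy (each job in turn takes its cheapest remaining machine) gives 451 min, worse by 143.
Swapping Harbor↔Iris (Harbor→Machine M4 79 min, Iris→Machine M5 175 min) adds 149.
Every other assignment is strictly worse.

Minimum total: 308 min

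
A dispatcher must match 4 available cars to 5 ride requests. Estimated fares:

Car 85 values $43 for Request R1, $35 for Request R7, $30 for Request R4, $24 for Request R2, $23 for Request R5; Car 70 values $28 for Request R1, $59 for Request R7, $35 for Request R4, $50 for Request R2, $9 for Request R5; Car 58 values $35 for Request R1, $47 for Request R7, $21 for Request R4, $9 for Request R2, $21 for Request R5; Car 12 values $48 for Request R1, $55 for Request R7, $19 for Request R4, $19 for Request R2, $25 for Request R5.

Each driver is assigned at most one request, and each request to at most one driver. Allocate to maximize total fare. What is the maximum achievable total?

Optimal: Car 85→Request R4 ($30), Car 70→Request R2 ($50), Car 58→Request R7 ($47), Car 12→Request R1 ($48) — total 30+50+47+48 = $175.
Max-entry greedy (repeatedly take the single best remaining cell) gives $158, worse by 17.

Maximum total: $175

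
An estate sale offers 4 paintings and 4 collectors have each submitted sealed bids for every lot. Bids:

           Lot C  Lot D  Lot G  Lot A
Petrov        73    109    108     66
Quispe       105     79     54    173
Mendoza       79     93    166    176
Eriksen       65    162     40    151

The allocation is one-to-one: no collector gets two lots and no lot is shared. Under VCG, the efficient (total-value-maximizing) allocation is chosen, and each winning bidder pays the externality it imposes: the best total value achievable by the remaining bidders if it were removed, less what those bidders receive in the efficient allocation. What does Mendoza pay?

Mendoza pays $35.

Efficient allocation: Petrov→Lot C ($73), Quispe→Lot A ($173), Mendoza→Lot G ($166), Eriksen→Lot D ($162); total welfare W = $574.
Mendoza receives Lot G at value $166, so the others get W − 166 = $408.
Without Mendoza: best allocation of the remaining 3 bidders over all 4 lots is Petrov→Lot G ($108), Quispe→Lot A ($173), Eriksen→Lot D ($162), total $443.
VCG payment = (others' best without Mendoza) − (others' welfare with Mendoza) = 443 − 408 = $35.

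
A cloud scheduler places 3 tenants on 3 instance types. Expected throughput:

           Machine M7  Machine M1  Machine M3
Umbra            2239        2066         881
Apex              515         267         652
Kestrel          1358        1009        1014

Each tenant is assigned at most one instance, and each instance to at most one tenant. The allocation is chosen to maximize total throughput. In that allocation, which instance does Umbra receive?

Optimal: Umbra→Machine M1 (2066 ops/s), Apex→Machine M3 (652 ops/s), Kestrel→Machine M7 (1358 ops/s) — total 2066+652+1358 = 4076 ops/s.
Column-greedy (each instance in turn goes to its best remaining tenant) gives 3900 ops/s, worse by 176.
Next-best assignment: Umbra→Machine M7, Apex→Machine M3, Kestrel→Machine M1 = 3900 ops/s.
Swapping Kestrel↔Apex (Kestrel→Machine M3 1014 ops/s, Apex→Machine M7 515 ops/s) loses 481.
Umbra's own top instance is Machine M7 (2239 ops/s), but forcing Umbra→Machine M7 and reassigning the rest optimally gives only 3900 ops/s — worse by 176.

Umbra receives Machine M1.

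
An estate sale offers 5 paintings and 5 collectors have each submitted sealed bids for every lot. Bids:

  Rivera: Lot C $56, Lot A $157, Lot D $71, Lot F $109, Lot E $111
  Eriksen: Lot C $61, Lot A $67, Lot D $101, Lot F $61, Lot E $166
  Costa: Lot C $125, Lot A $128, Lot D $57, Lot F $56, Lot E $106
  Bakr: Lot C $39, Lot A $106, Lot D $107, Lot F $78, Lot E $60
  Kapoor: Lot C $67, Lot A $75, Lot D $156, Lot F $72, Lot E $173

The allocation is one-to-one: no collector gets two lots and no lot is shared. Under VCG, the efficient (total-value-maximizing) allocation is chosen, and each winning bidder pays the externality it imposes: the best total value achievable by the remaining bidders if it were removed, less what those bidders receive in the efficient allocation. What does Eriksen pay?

Efficient allocation: Rivera→Lot A ($157), Eriksen→Lot E ($166), Costa→Lot C ($125), Bakr→Lot F ($78), Kapoor→Lot D ($156); total welfare W = $682.
Eriksen receives Lot E at value $166, so the others get W − 166 = $516.
Without Eriksen: best allocation of the remaining 4 bidders over all 5 lots is Rivera→Lot A ($157), Costa→Lot C ($125), Bakr→Lot D ($107), Kapoor→Lot E ($173), total $562.
VCG payment = (others' best without Eriksen) − (others' welfare with Eriksen) = 562 − 516 = $46.

Eriksen pays $46.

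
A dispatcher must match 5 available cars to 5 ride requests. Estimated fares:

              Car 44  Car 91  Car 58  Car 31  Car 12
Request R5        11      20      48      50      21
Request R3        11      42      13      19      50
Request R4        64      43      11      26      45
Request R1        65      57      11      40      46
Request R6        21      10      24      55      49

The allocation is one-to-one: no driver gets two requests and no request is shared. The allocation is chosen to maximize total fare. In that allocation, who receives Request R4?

Treat this as an assignment problem: match each driver to one request.
Optimal: Car 44→Request R4 ($64), Car 91→Request R1 ($57), Car 58→Request R5 ($48), Car 31→Request R6 ($55), Car 12→Request R3 ($50) — total 64+57+48+55+50 = $274.
Row-greedy (each driver in turn takes its best remaining request) gives $261, worse by 13.
Checked against all permutations: $274 is optimal.
Car 44's own top request is Request R1 ($65), but forcing Car 44→Request R1 and reassigning the rest optimally gives only $261 — worse by 13.

Car 44 receives Request R4.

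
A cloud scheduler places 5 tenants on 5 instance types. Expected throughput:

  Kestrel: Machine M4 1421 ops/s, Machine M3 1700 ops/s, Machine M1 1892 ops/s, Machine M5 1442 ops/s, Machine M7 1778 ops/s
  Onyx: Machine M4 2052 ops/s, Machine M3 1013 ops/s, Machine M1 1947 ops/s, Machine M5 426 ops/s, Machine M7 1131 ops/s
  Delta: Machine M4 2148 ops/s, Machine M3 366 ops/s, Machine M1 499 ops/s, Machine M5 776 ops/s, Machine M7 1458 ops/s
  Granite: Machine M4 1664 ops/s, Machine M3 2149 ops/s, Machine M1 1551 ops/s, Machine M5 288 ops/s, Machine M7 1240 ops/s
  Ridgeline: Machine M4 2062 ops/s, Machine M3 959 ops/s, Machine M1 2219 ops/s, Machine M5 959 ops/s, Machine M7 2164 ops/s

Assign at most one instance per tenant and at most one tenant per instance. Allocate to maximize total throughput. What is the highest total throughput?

Max total: 9850 ops/s

This is a one-to-one assignment (maximum-weight bipartite matching).
Optimal: Kestrel→Machine M5 (1442 ops/s), Onyx→Machine M1 (1947 ops/s), Delta→Machine M4 (2148 ops/s), Granite→Machine M3 (2149 ops/s), Ridgeline→Machine M7 (2164 ops/s) — total 1442+1947+2148+2149+2164 = 9850 ops/s.
Column-greedy (each instance in turn goes to its best remaining tenant) gives 9089 ops/s, worse by 761.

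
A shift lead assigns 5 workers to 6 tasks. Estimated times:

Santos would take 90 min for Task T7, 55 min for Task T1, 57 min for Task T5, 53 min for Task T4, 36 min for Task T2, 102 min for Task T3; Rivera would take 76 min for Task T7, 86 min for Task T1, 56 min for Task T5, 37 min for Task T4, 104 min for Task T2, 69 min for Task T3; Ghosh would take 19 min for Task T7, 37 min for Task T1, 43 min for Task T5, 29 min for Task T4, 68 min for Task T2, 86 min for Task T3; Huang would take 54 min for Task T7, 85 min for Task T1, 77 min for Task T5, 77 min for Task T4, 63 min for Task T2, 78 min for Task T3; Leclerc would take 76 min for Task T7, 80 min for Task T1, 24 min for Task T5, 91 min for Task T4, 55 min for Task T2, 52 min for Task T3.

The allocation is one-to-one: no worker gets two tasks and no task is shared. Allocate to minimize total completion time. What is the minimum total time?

Minimum total: 188 min

Optimal: Santos→Task T2 (36 min), Rivera→Task T4 (37 min), Ghosh→Task T1 (37 min), Huang→Task T7 (54 min), Leclerc→Task T5 (24 min) — total 36+37+37+54+24 = 188 min.
Next-best assignment: Santos→Task T2, Rivera→Task T4, Ghosh→Task T7, Huang→Task T3, Leclerc→Task T5 = 194 min.
No other one-to-one assignment undercuts 188 min.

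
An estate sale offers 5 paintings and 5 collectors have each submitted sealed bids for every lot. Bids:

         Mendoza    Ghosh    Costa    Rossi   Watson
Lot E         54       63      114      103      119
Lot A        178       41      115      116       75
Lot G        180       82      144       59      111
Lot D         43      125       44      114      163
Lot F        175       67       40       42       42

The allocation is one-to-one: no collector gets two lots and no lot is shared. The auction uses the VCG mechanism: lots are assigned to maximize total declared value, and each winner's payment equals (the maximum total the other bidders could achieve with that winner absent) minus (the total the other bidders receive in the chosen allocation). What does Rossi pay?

Rossi pays $3.

Efficient allocation: Mendoza→Lot F ($175), Ghosh→Lot D ($125), Costa→Lot G ($144), Rossi→Lot A ($116), Watson→Lot E ($119); total welfare W = $679.
Rossi receives Lot A at value $116, so the others get W − 116 = $563.
Without Rossi: best allocation of the remaining 4 bidders over all 5 lots is Mendoza→Lot A ($178), Ghosh→Lot D ($125), Costa→Lot G ($144), Watson→Lot E ($119), total $566.
VCG payment = (others' best without Rossi) − (others' welfare with Rossi) = 566 − 563 = $3.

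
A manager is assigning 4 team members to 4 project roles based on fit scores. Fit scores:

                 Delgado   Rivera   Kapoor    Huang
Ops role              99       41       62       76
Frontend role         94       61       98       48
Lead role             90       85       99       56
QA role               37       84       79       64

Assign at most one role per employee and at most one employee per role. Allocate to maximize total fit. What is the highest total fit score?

Treat this as an assignment problem: match each employee to one role.
Optimal: Delgado→Frontend role (94 pts), Rivera→QA role (84 pts), Kapoor→Lead role (99 pts), Huang→Ops role (76 pts) — total 94+84+99+76 = 353 pts.
Row-greedy (each employee in turn takes its best remaining role) gives 346 pts, worse by 7.
Every other assignment is strictly worse.

Max total: 353 pts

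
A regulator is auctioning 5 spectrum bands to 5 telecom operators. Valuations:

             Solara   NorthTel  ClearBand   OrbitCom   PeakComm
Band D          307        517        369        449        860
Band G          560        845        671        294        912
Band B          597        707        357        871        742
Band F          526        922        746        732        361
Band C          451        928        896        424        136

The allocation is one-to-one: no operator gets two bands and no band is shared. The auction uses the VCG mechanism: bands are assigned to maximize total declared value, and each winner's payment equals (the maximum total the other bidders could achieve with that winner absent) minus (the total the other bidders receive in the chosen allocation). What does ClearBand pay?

Efficient allocation: Solara→Band G ($560M), NorthTel→Band F ($922M), ClearBand→Band C ($896M), OrbitCom→Band B ($871M), PeakComm→Band D ($860M); total welfare W = $4109M.
ClearBand receives Band C at value $896M, so the others get W − 896 = $3213M.
Without ClearBand: best allocation of the remaining 4 bidders over all 5 bands is Solara→Band F ($526M), NorthTel→Band C ($928M), OrbitCom→Band B ($871M), PeakComm→Band G ($912M), total $3237M.
VCG payment = (others' best without ClearBand) − (others' welfare with ClearBand) = 3237 − 3213 = $24M.

ClearBand pays $24M.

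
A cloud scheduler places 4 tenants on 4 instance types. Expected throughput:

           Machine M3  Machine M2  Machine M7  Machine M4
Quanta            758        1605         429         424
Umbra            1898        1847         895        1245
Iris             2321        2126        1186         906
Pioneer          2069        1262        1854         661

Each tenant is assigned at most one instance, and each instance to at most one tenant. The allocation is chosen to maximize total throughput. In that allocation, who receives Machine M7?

Pioneer receives Machine M7.

Optimal: Quanta→Machine M2 (1605 ops/s), Umbra→Machine M4 (1245 ops/s), Iris→Machine M3 (2321 ops/s), Pioneer→Machine M7 (1854 ops/s) — total 1605+1245+2321+1854 = 7025 ops/s.
Max-entry greedy (repeatedly take the single best remaining cell) gives 6446 ops/s, worse by 579.
Pioneer's own top instance is Machine M3 (2069 ops/s), but forcing Pioneer→Machine M3 and reassigning the rest optimally gives only 6105 ops/s — worse by 920.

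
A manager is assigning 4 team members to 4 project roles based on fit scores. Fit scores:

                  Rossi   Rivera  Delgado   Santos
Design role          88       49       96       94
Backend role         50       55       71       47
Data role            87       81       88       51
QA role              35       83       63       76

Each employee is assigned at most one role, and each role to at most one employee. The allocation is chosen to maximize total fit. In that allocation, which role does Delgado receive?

Optimal: Rossi→Data role (87 pts), Rivera→QA role (83 pts), Delgado→Backend role (71 pts), Santos→Design role (94 pts) — total 87+83+71+94 = 335 pts.
Row-greedy (each employee in turn takes its best remaining role) gives 306 pts, worse by 29.
Next-best assignment: Rossi→Design role, Rivera→Data role, Delgado→Backend role, Santos→QA role = 316 pts.
Every other assignment is strictly worse.
Delgado's own top role is Design role (96 pts), but forcing Delgado→Design role and reassigning the rest optimally gives only 314 pts — worse by 21.

Delgado receives Backend role.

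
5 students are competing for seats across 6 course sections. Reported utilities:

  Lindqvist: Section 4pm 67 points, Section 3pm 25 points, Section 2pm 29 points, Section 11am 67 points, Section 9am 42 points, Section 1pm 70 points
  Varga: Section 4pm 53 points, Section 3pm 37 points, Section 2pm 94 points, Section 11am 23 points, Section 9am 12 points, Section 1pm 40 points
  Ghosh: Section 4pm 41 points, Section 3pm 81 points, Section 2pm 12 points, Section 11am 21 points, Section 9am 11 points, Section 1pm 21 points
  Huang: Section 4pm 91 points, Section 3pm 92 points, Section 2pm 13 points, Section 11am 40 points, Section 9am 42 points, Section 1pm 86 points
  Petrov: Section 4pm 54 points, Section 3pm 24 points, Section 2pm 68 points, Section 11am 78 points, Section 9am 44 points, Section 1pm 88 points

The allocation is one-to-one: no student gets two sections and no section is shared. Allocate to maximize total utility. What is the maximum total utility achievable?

Maximum total: 421 points

Optimal: Lindqvist→Section 11am (67 points), Varga→Section 2pm (94 points), Ghosh→Section 3pm (81 points), Huang→Section 4pm (91 points), Petrov→Section 1pm (88 points) — total 67+94+81+91+88 = 421 points.
Max-entry greedy (repeatedly take the single best remaining cell) gives 362 points, worse by 59.
Every other assignment is strictly worse.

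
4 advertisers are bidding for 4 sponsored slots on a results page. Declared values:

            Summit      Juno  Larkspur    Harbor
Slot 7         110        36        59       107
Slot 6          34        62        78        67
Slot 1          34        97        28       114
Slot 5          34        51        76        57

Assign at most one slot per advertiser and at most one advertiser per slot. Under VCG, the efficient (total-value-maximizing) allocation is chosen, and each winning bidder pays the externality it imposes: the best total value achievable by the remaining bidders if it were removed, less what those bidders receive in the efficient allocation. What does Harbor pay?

Efficient allocation: Summit→Slot 7 ($110), Juno→Slot 6 ($62), Larkspur→Slot 5 ($76), Harbor→Slot 1 ($114); total welfare W = $362.
Harbor receives Slot 1 at value $114, so the others get W − 114 = $248.
Without Harbor: best allocation of the remaining 3 bidders over all 4 slots is Summit→Slot 7 ($110), Juno→Slot 1 ($97), Larkspur→Slot 6 ($78), total $285.
VCG payment = (others' best without Harbor) − (others' welfare with Harbor) = 285 − 248 = $37.

Harbor pays $37.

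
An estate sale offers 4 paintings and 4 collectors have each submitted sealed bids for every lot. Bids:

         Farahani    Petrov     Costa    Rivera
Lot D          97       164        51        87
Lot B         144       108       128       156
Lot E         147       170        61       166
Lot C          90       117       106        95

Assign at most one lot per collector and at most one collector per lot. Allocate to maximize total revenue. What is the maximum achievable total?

This is a one-to-one assignment (maximum-weight bipartite matching).
Optimal: Farahani→Lot B ($144), Petrov→Lot D ($164), Costa→Lot C ($106), Rivera→Lot E ($166) — total 144+164+106+166 = $580.
Row-greedy (each collector in turn takes its best remaining lot) gives $534, worse by 46.
Checked against all permutations: $580 is optimal.

Max total: $580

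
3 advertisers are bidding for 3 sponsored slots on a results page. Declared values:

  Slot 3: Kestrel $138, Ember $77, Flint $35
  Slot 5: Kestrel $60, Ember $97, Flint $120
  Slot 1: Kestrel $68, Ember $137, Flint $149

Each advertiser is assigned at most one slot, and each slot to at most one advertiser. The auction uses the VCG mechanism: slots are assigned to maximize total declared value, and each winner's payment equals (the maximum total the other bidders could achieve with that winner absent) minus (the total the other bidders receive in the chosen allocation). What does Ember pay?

Ember pays $29.

Efficient allocation: Kestrel→Slot 3 ($138), Ember→Slot 1 ($137), Flint→Slot 5 ($120); total welfare W = $395.
Ember receives Slot 1 at value $137, so the others get W − 137 = $258.
Without Ember: best allocation of the remaining 2 bidders over all 3 slots is Kestrel→Slot 3 ($138), Flint→Slot 1 ($149), total $287.
VCG payment = (others' best without Ember) − (others' welfare with Ember) = 287 − 258 = $29.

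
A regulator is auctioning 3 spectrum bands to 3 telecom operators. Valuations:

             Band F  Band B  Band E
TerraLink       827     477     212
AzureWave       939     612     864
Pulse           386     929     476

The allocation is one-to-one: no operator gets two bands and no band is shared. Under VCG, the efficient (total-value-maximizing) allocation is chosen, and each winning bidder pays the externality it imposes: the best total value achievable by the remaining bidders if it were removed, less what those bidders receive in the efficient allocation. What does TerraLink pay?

Efficient allocation: TerraLink→Band F ($827M), AzureWave→Band E ($864M), Pulse→Band B ($929M); total welfare W = $2620M.
TerraLink receives Band F at value $827M, so the others get W − 827 = $1793M.
Without TerraLink: best allocation of the remaining 2 bidders over all 3 bands is AzureWave→Band F ($939M), Pulse→Band B ($929M), total $1868M.
VCG payment = (others' best without TerraLink) − (others' welfare with TerraLink) = 1868 − 1793 = $75M.

TerraLink pays $75M.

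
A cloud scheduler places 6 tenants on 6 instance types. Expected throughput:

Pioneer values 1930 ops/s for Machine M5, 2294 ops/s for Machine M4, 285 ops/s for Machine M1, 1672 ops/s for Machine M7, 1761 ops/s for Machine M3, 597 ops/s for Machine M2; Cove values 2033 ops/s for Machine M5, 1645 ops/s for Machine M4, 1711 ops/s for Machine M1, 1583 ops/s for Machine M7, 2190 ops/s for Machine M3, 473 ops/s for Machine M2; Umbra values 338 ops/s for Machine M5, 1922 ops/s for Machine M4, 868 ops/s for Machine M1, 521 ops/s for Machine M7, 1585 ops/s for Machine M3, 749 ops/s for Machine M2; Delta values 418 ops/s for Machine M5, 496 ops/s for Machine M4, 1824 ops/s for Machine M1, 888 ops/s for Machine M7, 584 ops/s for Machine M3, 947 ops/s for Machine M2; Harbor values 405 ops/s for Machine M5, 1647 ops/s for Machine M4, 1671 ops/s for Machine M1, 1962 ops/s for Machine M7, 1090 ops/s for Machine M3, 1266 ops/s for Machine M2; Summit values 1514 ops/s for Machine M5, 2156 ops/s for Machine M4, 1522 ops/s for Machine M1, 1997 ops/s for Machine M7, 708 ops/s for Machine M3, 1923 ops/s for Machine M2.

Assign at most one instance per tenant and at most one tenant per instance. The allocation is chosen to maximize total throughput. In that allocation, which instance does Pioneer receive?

Optimal: Pioneer→Machine M5 (1930 ops/s), Cove→Machine M3 (2190 ops/s), Umbra→Machine M4 (1922 ops/s), Delta→Machine M1 (1824 ops/s), Harbor→Machine M7 (1962 ops/s), Summit→Machine M2 (1923 ops/s) — total 1930+2190+1922+1824+1962+1923 = 11751 ops/s.
Row-greedy (each tenant in turn takes its best remaining instance) gives 9775 ops/s, worse by 1976.
No other one-to-one assignment exceeds 11751 ops/s.
Pioneer's own top instance is Machine M4 (2294 ops/s), but forcing Pioneer→Machine M4 and reassigning the rest optimally gives only 11621 ops/s — worse by 130.

Pioneer receives Machine M5.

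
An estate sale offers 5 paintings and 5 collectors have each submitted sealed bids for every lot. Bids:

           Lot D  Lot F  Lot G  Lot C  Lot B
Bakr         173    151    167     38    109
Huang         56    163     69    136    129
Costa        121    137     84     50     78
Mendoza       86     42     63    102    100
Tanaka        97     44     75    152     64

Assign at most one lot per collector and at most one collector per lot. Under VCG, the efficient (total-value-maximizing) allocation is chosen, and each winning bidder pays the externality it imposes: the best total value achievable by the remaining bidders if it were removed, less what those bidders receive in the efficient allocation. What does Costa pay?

Costa pays $6.

Efficient allocation: Bakr→Lot G ($167), Huang→Lot F ($163), Costa→Lot D ($121), Mendoza→Lot B ($100), Tanaka→Lot C ($152); total welfare W = $703.
Costa receives Lot D at value $121, so the others get W − 121 = $582.
Without Costa: best allocation of the remaining 4 bidders over all 5 lots is Bakr→Lot D ($173), Huang→Lot F ($163), Mendoza→Lot B ($100), Tanaka→Lot C ($152), total $588.
VCG payment = (others' best without Costa) − (others' welfare with Costa) = 588 − 582 = $6.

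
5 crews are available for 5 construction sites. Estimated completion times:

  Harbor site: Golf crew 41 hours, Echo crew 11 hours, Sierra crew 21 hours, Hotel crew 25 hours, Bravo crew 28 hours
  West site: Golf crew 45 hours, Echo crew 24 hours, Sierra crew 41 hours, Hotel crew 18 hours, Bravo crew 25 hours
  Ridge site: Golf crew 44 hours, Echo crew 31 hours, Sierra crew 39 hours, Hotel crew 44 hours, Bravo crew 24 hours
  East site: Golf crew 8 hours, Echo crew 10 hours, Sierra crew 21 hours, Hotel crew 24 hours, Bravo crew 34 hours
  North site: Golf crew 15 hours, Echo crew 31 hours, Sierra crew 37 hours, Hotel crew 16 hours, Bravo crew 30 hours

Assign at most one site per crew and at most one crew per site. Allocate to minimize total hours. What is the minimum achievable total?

Minimum total: 88 hours

Optimal: Golf crew→North site (15 hours), Echo crew→East site (10 hours), Sierra crew→Harbor site (21 hours), Hotel crew→West site (18 hours), Bravo crew→Ridge site (24 hours) — total 15+10+21+18+24 = 88 hours.
Row-greedy (each crew in turn takes its cheapest remaining site) gives 98 hours, worse by 10.
Next-best assignment: Golf crew→North site, Echo crew→Harbor site, Sierra crew→East site, Hotel crew→West site, Bravo crew→Ridge site = 89 hours.
Checked against all permutations: 88 hours is optimal.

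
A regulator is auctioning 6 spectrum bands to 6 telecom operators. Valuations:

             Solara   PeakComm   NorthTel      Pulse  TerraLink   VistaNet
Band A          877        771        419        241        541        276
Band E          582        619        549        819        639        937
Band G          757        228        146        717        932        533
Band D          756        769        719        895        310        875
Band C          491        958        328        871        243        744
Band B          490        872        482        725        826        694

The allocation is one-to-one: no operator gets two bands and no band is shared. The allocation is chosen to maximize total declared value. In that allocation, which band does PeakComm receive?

Treat this as an assignment problem: match each operator to one band.
Optimal: Solara→Band A ($877M), PeakComm→Band B ($872M), NorthTel→Band D ($719M), Pulse→Band C ($871M), TerraLink→Band G ($932M), VistaNet→Band E ($937M) — total 877+872+719+871+932+937 = $5208M.
Column-greedy (each band in turn goes to its best remaining operator) gives $5081M, worse by 127.
Swapping Pulse↔NorthTel (Pulse→Band D $895M, NorthTel→Band C $328M) loses 367.
Every other assignment is strictly worse.
PeakComm's own top band is Band C ($958M), but forcing PeakComm→Band C and reassigning the rest optimally gives only $5148M — worse by 60.

PeakComm receives Band B.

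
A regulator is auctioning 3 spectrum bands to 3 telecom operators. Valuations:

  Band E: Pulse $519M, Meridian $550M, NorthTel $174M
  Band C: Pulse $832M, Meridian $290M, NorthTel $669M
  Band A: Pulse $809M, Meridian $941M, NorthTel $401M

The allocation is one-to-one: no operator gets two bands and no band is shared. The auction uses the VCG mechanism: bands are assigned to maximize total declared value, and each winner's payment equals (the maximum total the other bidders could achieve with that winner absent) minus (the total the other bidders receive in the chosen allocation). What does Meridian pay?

Efficient allocation: Pulse→Band E ($519M), Meridian→Band A ($941M), NorthTel→Band C ($669M); total welfare W = $2129M.
Meridian receives Band A at value $941M, so the others get W − 941 = $1188M.
Without Meridian: best allocation of the remaining 2 bidders over all 3 bands is Pulse→Band A ($809M), NorthTel→Band C ($669M), total $1478M.
VCG payment = (others' best without Meridian) − (others' welfare with Meridian) = 1478 − 1188 = $290M.

Meridian pays $290M.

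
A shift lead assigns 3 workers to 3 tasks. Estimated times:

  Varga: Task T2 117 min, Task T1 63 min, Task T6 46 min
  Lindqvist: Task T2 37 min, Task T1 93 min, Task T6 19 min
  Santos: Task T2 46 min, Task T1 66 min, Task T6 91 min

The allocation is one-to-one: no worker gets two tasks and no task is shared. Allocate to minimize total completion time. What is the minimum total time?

This is a one-to-one assignment (minimum-cost bipartite matching).
Optimal: Varga→Task T1 (63 min), Lindqvist→Task T6 (19 min), Santos→Task T2 (46 min) — total 63+19+46 = 128 min.
Column-greedy (each task in turn goes to its cheapest remaining worker) gives 191 min, worse by 63.
Every other assignment is strictly worse.

Min total: 128 min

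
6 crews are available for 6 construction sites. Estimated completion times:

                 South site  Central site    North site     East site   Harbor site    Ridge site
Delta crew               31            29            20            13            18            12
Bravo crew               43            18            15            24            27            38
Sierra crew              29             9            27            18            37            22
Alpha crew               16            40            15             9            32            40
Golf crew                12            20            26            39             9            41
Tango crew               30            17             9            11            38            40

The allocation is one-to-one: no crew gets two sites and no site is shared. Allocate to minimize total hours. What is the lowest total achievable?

This is the linear assignment problem.
Optimal: Delta crew→Ridge site (12 hours), Bravo crew→North site (15 hours), Sierra crew→Central site (9 hours), Alpha crew→South site (16 hours), Golf crew→Harbor site (9 hours), Tango crew→East site (11 hours) — total 12+15+9+16+9+11 = 72 hours.

Minimum total: 72 hours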